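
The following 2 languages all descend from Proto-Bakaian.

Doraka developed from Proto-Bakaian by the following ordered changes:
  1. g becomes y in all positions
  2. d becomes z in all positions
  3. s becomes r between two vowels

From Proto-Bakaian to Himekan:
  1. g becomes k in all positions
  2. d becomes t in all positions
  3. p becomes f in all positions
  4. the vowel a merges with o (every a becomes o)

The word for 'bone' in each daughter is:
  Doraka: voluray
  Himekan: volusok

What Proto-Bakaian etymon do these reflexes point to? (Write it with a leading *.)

Position 5: Doraka has r, Himekan has s. Himekan preserves s here (none of its changes turn any other segment into s), so the proto-segment is *s.
Position 6: Doraka has a, Himekan has o. Doraka preserves a here (none of its changes turn any other segment into a), so the proto-segment is *a.
Verify the candidate proto-form against each daughter:
Doraka: *volusag
  volusag → volusay   [unconditioned shift]
  volusay (rule 2 does not apply)
  volusay → voluray   [rhotacism]
  giving Doraka voluray.
Himekan: start from *volusag.
  rule 1 (unconditioned shift): volusag → volusak
  rule 2: no change — volusak
  rule 3: no change — volusak
  rule 4 (vowel merger): volusak → volusok
  ⇒ Himekan volusok
No other proto-form is consistent with every reflex, so the reconstruction is *volusag.

*volusag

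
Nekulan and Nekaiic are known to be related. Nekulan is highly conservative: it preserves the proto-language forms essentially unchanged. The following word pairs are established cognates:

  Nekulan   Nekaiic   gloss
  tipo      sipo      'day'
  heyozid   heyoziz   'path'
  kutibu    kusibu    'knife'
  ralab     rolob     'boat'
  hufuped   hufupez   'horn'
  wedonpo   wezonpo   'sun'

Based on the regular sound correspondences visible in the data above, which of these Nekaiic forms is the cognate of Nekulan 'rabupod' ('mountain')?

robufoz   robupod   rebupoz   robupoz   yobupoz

robupoz

ralab ~ rolob — Nekulan a corresponds to Nekaiic o after a consonant, before a labial obstruent.
heyozid ~ heyoziz, hufuped ~ hufupez — Nekulan d corresponds to Nekaiic z word-finally.
Applying these to Nekulan 'rabupod':
  rabupod → robupod   (a→o after a consonant, before a labial obstruent)
  robupod → robupoz   (d→z word-finally)
So the Nekaiic cognate is 'robupoz'.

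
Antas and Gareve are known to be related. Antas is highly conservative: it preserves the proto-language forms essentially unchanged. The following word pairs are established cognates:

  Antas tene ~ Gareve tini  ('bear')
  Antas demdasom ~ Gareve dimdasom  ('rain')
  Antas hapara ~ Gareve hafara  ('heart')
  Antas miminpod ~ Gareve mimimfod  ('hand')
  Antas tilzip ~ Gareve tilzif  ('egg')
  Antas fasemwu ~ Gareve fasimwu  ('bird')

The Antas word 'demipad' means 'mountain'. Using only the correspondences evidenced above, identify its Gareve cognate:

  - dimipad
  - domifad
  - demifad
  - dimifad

dimifad

demdasom ~ dimdasom, fasemwu ~ fasimwu — Antas e corresponds to Gareve i after a consonant, before a nasal.
hapara ~ hafara — Antas p corresponds to Gareve f between vowels (before a back vowel).
Applying these to Antas 'demipad':
  demipad → dimipad   (e→i after a consonant, before a nasal)
  dimipad → dimifad   (p→f between vowels (before a back vowel))
So the Gareve cognate is 'dimifad'.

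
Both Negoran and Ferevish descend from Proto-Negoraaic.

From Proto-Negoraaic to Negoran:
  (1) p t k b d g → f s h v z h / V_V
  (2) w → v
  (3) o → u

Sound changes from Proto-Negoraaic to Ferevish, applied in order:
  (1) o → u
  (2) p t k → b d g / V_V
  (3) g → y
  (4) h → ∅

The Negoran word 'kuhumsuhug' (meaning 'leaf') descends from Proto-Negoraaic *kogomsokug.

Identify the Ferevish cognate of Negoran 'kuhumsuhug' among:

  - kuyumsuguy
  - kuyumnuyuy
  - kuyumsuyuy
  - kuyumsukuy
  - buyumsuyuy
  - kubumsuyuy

Ferevish: *kogomsokug
  kogomsokug → kugumsukug   [vowel merger]
  kugumsukug → kugumsugug   [intervocalic voicing]
  kugumsugug → kuyumsuyuy   [unconditioned shift]
  kuyumsuyuy (rule 4 does not apply)
  giving Ferevish kuyumsuyuy.
Only 'kuyumsuyuy' matches the regular Ferevish development of *kogomsokug.

kuyumsuyuy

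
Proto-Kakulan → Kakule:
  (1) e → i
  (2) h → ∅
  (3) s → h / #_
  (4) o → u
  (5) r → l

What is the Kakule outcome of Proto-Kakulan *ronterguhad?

luntilguad

Kakule: start from *ronterguhad.
  rule 1 (vowel merger): ronterguhad → rontirguhad
  rule 2 (h-loss): rontirguhad → rontirguad
  rule 3: no change — rontirguad
  rule 4 (vowel merger): rontirguad → runtirguad
  rule 5 (unconditioned shift): runtirguad → luntilguad
  ⇒ Kakule luntilguad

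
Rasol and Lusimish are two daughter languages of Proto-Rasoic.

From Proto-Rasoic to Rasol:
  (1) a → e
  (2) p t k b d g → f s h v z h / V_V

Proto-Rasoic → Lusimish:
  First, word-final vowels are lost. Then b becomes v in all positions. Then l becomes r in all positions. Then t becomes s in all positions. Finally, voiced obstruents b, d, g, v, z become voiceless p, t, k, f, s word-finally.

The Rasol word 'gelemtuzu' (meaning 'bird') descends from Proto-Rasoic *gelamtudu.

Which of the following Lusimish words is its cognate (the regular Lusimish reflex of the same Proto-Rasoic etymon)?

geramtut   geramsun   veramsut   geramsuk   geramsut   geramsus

Lusimish: *gelamtudu > gelamtud > geramtud > geramsud > geramsut  (by apocope, unconditioned shift, unconditioned shift, final devoicing)
Among the options, 'geramsut' alone shows every Lusimish change applied in order.

geramsut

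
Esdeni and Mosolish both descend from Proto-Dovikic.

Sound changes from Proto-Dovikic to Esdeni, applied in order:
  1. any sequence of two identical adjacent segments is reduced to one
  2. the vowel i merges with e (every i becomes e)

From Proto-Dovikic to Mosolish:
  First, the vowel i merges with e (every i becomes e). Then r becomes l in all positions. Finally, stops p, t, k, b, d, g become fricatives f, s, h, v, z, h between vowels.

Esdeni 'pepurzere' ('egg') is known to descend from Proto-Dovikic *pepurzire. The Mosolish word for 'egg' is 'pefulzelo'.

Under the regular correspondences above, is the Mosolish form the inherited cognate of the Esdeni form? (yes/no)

Derive the expected Mosolish reflex of *pepurzire:
Mosolish: start from *pepurzire.
  rule 1 (vowel merger): pepurzire → pepurzere
  rule 2 (unconditioned shift): pepurzere → pepulzele
  rule 3 (intervocalic lenition): pepulzele → pefulzele
  ⇒ Mosolish pefulzele
The regular Mosolish reflex would be 'pefulzele', but the attested form is 'pefulzelo'. The correspondence is irregular, so they are not cognates (the Mosolish form has a different source).

no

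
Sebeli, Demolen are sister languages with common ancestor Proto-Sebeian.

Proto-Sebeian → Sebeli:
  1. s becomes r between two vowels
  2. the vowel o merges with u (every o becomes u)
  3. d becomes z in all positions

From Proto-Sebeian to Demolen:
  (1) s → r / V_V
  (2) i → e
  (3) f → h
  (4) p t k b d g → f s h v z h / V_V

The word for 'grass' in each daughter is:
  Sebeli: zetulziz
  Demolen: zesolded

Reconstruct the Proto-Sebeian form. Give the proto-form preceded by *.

*zetoldid

Position 4: Sebeli has u, Demolen has o. Demolen preserves o here (none of its changes turn any other segment into o), so the proto-segment is *o.
Position 6: Sebeli has z, Demolen has d. Demolen preserves d here (none of its changes turn any other segment into d), so the proto-segment is *d.
Continuing position by position gives *zetoldid; check it forward:
Sebeli: *zetoldid
  zetoldid (rule 1 does not apply)
  zetoldid → zetuldid   [vowel merger]
  zetuldid → zetulziz   [unconditioned shift]
  giving Sebeli zetulziz.
Demolen: *zetoldid
  zetoldid (rule 1 does not apply)
  zetoldid → zetolded   [vowel merger]
  zetolded (rule 3 does not apply)
  zetolded → zesolded   [intervocalic lenition]
  giving Demolen zesolded.
Only *zetoldid yields all of Sebeli zetulziz, Demolen zesolded.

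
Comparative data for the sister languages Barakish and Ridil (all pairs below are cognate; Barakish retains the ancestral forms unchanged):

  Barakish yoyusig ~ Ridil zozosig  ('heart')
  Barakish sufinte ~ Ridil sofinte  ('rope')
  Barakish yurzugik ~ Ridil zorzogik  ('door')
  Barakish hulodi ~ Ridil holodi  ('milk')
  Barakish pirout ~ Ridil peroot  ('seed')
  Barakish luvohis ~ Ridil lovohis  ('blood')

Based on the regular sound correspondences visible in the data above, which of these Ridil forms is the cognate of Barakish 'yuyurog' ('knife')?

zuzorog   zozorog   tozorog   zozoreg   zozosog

yurzugik ~ zorzogik — Barakish y corresponds to Ridil z word-initially before a back vowel.
yoyusig ~ zozosig, yurzugik ~ zorzogik — Barakish u corresponds to Ridil o after a consonant, before a consonant other than r, m, n, p, b, f, v.
yoyusig ~ zozosig — Barakish y corresponds to Ridil z between vowels (before a back vowel).
yurzugik ~ zorzogik — Barakish u corresponds to Ridil o after a consonant, before r.
Applying these to Barakish 'yuyurog':
  yuyurog → zuyurog   (y→z word-initially before a back vowel)
  zuyurog → zoyurog   (u→o after a consonant, before a consonant other than r, m, n, p, b, f, v)
  zoyurog → zozurog   (y→z between vowels (before a back vowel))
  zozurog → zozorog   (u→o after a consonant, before r)
So the Ridil cognate is 'zozorog'.

zozorog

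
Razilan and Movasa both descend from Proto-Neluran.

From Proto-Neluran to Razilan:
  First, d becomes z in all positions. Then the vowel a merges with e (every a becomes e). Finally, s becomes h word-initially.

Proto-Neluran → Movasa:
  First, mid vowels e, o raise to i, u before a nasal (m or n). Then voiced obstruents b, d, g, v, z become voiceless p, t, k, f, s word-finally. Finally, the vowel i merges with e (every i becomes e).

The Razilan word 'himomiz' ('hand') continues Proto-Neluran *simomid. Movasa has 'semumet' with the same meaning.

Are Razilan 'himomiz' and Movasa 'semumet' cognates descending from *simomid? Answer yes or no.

yes

Derive the expected Movasa reflex of *simomid:
Movasa: *simomid
  simomid → simumid   [pre-nasal raising]
  simumid → simumit   [final devoicing]
  simumit → semumet   [vowel merger]
  giving Movasa semumet.
Movasa 'semumet' matches the regular reflex exactly, so the pair is cognate.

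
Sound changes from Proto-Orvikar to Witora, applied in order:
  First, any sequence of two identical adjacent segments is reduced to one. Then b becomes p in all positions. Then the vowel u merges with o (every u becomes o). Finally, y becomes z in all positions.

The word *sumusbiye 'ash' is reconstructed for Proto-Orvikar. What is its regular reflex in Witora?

somospize

Witora: *sumusbiye > sumuspiye > somospiye > somospize  (by unconditioned shift, vowel merger, unconditioned shift)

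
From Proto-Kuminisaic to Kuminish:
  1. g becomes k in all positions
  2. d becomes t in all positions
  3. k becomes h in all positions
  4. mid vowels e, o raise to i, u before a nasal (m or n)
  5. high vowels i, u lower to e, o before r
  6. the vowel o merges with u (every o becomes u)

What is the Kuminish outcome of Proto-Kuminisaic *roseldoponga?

Kuminish: *roseldoponga > roseldoponka > roseltoponka > roseltoponha > roseltopunha > ruseltupunha  (by unconditioned shift, unconditioned shift, unconditioned shift, pre-nasal raising, vowel merger)

ruseltupunha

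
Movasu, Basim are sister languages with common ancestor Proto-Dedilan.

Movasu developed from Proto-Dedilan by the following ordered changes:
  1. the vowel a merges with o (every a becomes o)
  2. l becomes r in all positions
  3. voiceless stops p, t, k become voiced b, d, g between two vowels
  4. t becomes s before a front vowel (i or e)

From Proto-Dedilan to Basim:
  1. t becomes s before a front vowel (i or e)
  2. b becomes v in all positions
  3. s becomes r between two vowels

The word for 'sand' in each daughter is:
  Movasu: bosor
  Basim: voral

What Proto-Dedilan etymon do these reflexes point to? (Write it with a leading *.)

*bosal

Position 1: Movasu has b, Basim has v. Taking the neighbouring segments as reconstructed: Movasu b can only go back to *b; Basim v could go back to *b or *v — the one source consistent with every daughter is *b.
Position 4: Movasu has o, Basim has a. Basim preserves a here (none of its changes turn any other segment into a), so the proto-segment is *a.
Verify the candidate proto-form against each daughter:
Movasu: start from *bosal.
  rule 1 (vowel merger): bosal → bosol
  rule 2 (unconditioned shift): bosol → bosor
  rule 3: no change — bosor
  rule 4: no change — bosor
  ⇒ Movasu bosor
Basim: *bosal > vosal > voral  (by unconditioned shift, rhotacism)
*bosal is the unique common source.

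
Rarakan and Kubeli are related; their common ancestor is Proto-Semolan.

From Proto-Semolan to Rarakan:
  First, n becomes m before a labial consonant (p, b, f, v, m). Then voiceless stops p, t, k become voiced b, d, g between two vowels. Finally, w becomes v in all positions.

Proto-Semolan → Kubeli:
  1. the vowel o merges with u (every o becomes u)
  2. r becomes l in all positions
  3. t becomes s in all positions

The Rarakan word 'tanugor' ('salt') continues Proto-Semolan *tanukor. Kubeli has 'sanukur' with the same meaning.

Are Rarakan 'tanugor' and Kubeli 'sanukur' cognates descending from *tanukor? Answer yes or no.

no

Derive the expected Kubeli reflex of *tanukor:
Kubeli: start from *tanukor.
  rule 1 (vowel merger): tanukor → tanukur
  rule 2 (unconditioned shift): tanukur → tanukul
  rule 3 (unconditioned shift): tanukul → sanukul
  ⇒ Kubeli sanukul
The regular Kubeli reflex would be 'sanukul', but the attested form is 'sanukur'. The correspondence is irregular, so they are not cognates (the Kubeli form has a different source).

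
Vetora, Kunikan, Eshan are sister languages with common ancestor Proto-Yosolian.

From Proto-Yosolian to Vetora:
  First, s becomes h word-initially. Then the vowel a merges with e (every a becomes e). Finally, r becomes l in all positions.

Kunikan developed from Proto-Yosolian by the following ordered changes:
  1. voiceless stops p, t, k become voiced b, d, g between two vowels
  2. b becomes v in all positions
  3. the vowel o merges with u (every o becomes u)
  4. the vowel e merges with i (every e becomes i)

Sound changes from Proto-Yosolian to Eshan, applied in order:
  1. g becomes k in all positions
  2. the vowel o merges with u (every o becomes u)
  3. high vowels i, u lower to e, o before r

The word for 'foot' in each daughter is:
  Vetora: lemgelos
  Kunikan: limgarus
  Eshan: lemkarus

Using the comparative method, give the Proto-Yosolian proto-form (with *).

*lemgaros

Position 6: Vetora has l, Kunikan has r, Eshan has r. Kunikan preserves r here (none of its changes turn any other segment into r), so the proto-segment is *r.
Position 4: Vetora has g, Kunikan has g, Eshan has k. Vetora preserves g here (none of its changes turn any other segment into g), so the proto-segment is *g.
This points to *lemgaros. Verify forward in each daughter:
Vetora: start from *lemgaros.
  rule 1: no change — lemgaros
  rule 2 (vowel merger): lemgaros → lemgeros
  rule 3 (unconditioned shift): lemgeros → lemgelos
  ⇒ Vetora lemgelos
Kunikan: *lemgaros
  lemgaros (rule 1 does not apply)
  lemgaros (rule 2 does not apply)
  lemgaros → lemgarus   [vowel merger]
  lemgarus → limgarus   [vowel merger]
  giving Kunikan limgarus.
Eshan: *lemgaros > lemkaros > lemkarus  (by unconditioned shift, vowel merger)
No other proto-form is consistent with every reflex, so the reconstruction is *lemgaros.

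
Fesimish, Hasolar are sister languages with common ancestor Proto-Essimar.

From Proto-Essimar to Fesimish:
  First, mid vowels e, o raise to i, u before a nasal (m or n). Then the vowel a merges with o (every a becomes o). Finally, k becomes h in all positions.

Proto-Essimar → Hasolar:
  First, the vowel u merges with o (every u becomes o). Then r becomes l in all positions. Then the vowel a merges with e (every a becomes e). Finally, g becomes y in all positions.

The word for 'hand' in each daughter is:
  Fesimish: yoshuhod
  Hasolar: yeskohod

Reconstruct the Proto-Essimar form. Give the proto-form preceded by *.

Position 2: Fesimish has o, Hasolar has e. Taking the neighbouring segments as reconstructed: Fesimish o could go back to *a or *o; Hasolar e could go back to *a or *e — the one source consistent with every daughter is *a.
Position 4: Fesimish has h, Hasolar has k. Hasolar preserves k here (none of its changes turn any other segment into k), so the proto-segment is *k.
Verify the candidate proto-form against each daughter:
Fesimish: *yaskuhod > yoskuhod > yoshuhod  (by vowel merger, unconditioned shift)
Hasolar: start from *yaskuhod.
  rule 1 (vowel merger): yaskuhod → yaskohod
  rule 2: no change — yaskohod
  rule 3 (vowel merger): yaskohod → yeskohod
  rule 4: no change — yeskohod
  ⇒ Hasolar yeskohod
No other proto-form is consistent with every reflex, so the reconstruction is *yaskuhod.

*yaskuhod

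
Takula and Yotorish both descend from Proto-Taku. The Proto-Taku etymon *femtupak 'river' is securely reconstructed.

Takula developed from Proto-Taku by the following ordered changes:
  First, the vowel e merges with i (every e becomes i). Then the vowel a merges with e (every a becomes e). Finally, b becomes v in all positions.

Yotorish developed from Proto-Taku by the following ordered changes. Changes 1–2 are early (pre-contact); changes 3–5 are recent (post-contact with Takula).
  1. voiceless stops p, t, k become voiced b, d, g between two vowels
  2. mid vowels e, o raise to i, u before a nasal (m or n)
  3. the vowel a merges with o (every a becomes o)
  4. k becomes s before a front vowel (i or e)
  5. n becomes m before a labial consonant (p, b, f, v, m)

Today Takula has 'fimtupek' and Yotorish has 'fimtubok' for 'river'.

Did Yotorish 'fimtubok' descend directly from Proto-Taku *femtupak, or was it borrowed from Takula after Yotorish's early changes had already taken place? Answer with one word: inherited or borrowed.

If inherited, *femtupak would pass through all of Yotorish's changes:
Yotorish: *femtupak
  femtupak → femtubak   [intervocalic voicing]
  femtubak → fimtubak   [pre-nasal raising]
  fimtubak → fimtubok   [vowel merger]
  fimtubok (rule 4 does not apply)
  fimtubok (rule 5 does not apply)
  giving Yotorish fimtubok.
If borrowed from Takula 'fimtupek' after the early changes, it would undergo only the recent ones:
  rule 3 (vowel merger): no change (fimtupek)
  rule 4 (palatalisation): no change (fimtupek)
  rule 5 (nasal place assimilation): no change (fimtupek)
  ⇒ as a loan: fimtupek
Yotorish 'fimtubok' matches the inherited outcome exactly, so it is an inherited cognate, not a loan.

inherited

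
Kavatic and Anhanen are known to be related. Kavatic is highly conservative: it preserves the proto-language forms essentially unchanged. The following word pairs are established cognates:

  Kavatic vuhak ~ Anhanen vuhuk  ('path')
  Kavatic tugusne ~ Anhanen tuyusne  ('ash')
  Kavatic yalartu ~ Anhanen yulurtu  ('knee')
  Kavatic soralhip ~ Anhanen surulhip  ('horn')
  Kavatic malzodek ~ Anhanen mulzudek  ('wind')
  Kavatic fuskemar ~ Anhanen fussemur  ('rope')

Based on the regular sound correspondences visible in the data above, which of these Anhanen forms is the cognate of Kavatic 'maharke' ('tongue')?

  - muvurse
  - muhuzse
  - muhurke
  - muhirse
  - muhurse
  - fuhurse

muhurse

vuhak ~ vuhuk, yalartu ~ yulurtu — Kavatic a corresponds to Anhanen u after a consonant, before a consonant other than r, m, n, p, b, f, v.
yalartu ~ yulurtu, fuskemar ~ fussemur — Kavatic a corresponds to Anhanen u after a consonant, before r.
fuskemar ~ fussemur — Kavatic k corresponds to Anhanen s after a consonant, before a front vowel.
Applying these to Kavatic 'maharke':
  maharke → muharke   (a→u after a consonant, before a consonant other than r, m, n, p, b, f, v)
  muharke → muhurke   (a→u after a consonant, before r)
  muhurke → muhurse   (k→s after a consonant, before a front vowel)
So the Anhanen cognate is 'muhurse'.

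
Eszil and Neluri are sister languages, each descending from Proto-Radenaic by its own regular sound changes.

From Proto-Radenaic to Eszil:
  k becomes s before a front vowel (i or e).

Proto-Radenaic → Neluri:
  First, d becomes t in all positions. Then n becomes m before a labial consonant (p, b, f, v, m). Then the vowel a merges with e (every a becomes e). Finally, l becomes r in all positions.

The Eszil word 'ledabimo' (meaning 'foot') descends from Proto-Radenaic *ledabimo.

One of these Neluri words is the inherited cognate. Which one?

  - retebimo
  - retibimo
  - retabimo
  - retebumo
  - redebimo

retebimo

Neluri: start from *ledabimo.
  rule 1 (unconditioned shift): ledabimo → letabimo
  rule 2: no change — letabimo
  rule 3 (vowel merger): letabimo → letebimo
  rule 4 (unconditioned shift): letebimo → retebimo
  ⇒ Neluri retebimo
Only 'retebimo' matches the regular Neluri development of *ledabimo.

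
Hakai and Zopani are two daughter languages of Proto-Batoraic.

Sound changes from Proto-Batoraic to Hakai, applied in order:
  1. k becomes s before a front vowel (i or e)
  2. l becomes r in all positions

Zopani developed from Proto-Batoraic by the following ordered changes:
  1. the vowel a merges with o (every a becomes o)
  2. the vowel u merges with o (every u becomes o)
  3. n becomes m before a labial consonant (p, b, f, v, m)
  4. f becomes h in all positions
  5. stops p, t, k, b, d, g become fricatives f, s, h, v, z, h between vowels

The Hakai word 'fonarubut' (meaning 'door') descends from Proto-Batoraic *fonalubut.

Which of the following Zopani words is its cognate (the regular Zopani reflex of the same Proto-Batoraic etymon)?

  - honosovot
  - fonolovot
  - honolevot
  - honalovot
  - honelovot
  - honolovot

Zopani: start from *fonalubut.
  rule 1 (vowel merger): fonalubut → fonolubut
  rule 2 (vowel merger): fonolubut → fonolobot
  rule 3: no change — fonolobot
  rule 4 (unconditioned shift): fonolobot → honolobot
  rule 5 (intervocalic lenition): honolobot → honolovot
  ⇒ Zopani honolovot
The other candidates each miss or misapply at least one Zopani change.

honolovot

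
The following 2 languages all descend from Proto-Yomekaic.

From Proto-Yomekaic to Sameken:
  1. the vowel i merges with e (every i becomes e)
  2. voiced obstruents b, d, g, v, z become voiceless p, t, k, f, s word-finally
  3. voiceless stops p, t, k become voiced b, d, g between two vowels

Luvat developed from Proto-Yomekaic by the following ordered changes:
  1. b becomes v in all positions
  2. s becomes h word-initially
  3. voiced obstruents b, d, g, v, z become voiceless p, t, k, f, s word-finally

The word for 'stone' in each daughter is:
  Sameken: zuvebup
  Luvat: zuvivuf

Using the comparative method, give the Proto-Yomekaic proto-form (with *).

*zuvibub

Position 4: Sameken has e, Luvat has i. Luvat preserves i here (none of its changes turn any other segment into i), so the proto-segment is *i.
Position 5: Sameken has b, Luvat has v. Taking the neighbouring segments as reconstructed: Sameken b could go back to *p or *b; Luvat v could go back to *b or *v — the one source consistent with every daughter is *b.
Verify the candidate proto-form against each daughter:
Sameken: *zuvibub
  zuvibub → zuvebub   [vowel merger]
  zuvebub → zuvebup   [final devoicing]
  zuvebup (rule 3 does not apply)
  giving Sameken zuvebup.
Luvat: *zuvibub
  zuvibub → zuvivuv   [unconditioned shift]
  zuvivuv (rule 2 does not apply)
  zuvivuv → zuvivuf   [final devoicing]
  giving Luvat zuvivuf.
Only *zuvibub yields all of Sameken zuvebup, Luvat zuvivuf.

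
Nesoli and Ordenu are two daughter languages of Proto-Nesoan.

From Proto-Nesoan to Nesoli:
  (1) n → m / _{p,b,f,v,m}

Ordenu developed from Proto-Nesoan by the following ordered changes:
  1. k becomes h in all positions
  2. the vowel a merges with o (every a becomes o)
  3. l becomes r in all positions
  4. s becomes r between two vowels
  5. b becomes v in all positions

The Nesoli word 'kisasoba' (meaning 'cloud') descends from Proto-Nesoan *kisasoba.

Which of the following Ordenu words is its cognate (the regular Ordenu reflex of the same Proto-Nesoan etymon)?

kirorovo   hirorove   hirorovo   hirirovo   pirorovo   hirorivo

hirorovo

Ordenu: start from *kisasoba.
  rule 1 (unconditioned shift): kisasoba → hisasoba
  rule 2 (vowel merger): hisasoba → hisosobo
  rule 3: no change — hisosobo
  rule 4 (rhotacism): hisosobo → hirorobo
  rule 5 (unconditioned shift): hirorobo → hirorovo
  ⇒ Ordenu hirorovo
Among the options, 'hirorovo' alone shows every Ordenu change applied in order.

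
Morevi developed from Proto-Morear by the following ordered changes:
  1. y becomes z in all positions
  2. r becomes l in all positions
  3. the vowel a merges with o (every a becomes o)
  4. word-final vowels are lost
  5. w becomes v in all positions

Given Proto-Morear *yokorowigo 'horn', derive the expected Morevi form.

zokolovig

Morevi: *yokorowigo > zokorowigo > zokolowigo > zokolowig > zokolovig  (by unconditioned shift, unconditioned shift, apocope, unconditioned shift)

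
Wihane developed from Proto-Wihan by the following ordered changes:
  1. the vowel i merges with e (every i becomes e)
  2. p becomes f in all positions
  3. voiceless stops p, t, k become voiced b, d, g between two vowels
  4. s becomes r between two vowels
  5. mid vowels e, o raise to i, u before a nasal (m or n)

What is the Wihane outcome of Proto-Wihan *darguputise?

Wihane: *darguputise > darguputese > dargufutese > dargufudese > dargufudere  (by vowel merger, unconditioned shift, intervocalic voicing, rhotacism)

dargufudere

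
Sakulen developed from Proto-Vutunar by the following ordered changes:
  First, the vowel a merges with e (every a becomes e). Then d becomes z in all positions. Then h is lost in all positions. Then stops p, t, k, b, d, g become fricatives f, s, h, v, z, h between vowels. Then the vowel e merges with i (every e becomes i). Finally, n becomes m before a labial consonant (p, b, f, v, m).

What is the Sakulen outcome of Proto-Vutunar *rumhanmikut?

Sakulen: *rumhanmikut > rumhenmikut > rumenmikut > rumenmihut > ruminmihut > rumimmihut  (by vowel merger, h-loss, intervocalic lenition, vowel merger, nasal place assimilation)

rumimmihut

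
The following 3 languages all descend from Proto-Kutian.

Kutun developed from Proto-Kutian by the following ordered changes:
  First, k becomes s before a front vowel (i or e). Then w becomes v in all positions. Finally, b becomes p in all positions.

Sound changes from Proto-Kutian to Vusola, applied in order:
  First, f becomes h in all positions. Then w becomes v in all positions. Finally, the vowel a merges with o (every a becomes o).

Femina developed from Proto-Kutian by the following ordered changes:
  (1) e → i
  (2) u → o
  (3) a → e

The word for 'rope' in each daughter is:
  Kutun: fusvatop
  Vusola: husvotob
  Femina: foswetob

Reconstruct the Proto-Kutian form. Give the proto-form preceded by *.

*fuswatob

Position 4: Kutun has v, Vusola has v, Femina has w. Femina preserves w here (none of its changes turn any other segment into w), so the proto-segment is *w.
Position 2: Kutun has u, Vusola has u, Femina has o. Kutun preserves u here (none of its changes turn any other segment into u), so the proto-segment is *u.
Position 8: Kutun has p, Vusola has b, Femina has b. Vusola preserves b here (none of its changes turn any other segment into b), so the proto-segment is *b.
Continuing position by position gives *fuswatob; check it forward:
Kutun: *fuswatob > fusvatob > fusvatop  (by unconditioned shift, unconditioned shift)
Vusola: *fuswatob > huswatob > husvatob > husvotob  (by unconditioned shift, unconditioned shift, vowel merger)
Femina: *fuswatob
  fuswatob (rule 1 does not apply)
  fuswatob → foswatob   [vowel merger]
  foswatob → foswetob   [vowel merger]
  giving Femina foswetob.
Only *fuswatob yields all of Kutun fusvatop, Vusola husvotob, Femina foswetob.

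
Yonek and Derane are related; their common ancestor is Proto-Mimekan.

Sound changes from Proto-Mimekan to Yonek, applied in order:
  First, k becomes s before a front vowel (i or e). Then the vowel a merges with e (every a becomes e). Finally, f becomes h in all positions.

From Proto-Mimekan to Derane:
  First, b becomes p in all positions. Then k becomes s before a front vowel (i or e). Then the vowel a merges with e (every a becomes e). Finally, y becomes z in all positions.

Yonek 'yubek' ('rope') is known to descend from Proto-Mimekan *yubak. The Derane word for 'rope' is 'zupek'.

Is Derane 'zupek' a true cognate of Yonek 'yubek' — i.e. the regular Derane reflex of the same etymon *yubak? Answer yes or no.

yes

Derive the expected Derane reflex of *yubak:
Derane: start from *yubak.
  rule 1 (unconditioned shift): yubak → yupak
  rule 2: no change — yupak
  rule 3 (vowel merger): yupak → yupek
  rule 4 (unconditioned shift): yupek → zupek
  ⇒ Derane zupek
Derane 'zupek' matches the regular reflex exactly, so the pair is cognate.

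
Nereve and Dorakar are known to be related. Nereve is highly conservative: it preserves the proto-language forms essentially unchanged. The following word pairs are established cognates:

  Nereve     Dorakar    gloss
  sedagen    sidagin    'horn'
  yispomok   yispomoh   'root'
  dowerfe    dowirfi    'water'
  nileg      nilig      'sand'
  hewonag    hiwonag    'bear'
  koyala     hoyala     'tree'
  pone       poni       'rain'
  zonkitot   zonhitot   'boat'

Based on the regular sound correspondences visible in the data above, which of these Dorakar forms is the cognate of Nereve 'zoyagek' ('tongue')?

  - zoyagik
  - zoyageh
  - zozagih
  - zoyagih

zoyagih

sedagen ~ sidagin, nileg ~ nilig — Nereve e corresponds to Dorakar i after a consonant, before a consonant other than r, m, n, p, b, f, v.
yispomok ~ yispomoh — Nereve k corresponds to Dorakar h word-finally.
Applying these to Nereve 'zoyagek':
  zoyagek → zoyagik   (e→i after a consonant, before a consonant other than r, m, n, p, b, f, v)
  zoyagik → zoyagih   (k→h word-finally)
So the Dorakar cognate is 'zoyagih'.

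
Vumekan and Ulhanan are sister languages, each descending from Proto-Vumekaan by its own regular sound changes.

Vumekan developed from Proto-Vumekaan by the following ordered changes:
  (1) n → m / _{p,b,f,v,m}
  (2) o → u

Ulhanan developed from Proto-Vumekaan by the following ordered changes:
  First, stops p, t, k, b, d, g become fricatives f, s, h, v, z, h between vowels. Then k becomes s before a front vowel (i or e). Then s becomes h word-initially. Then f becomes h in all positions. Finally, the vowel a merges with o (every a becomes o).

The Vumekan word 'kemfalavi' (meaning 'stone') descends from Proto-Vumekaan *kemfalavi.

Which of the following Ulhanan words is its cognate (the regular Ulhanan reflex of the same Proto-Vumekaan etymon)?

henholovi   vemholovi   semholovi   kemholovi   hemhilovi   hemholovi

hemholovi

Ulhanan: *kemfalavi > semfalavi > hemfalavi > hemhalavi > hemholovi  (by palatalisation, debuccalisation, unconditioned shift, vowel merger)
Among the options, 'hemholovi' alone shows every Ulhanan change applied in order.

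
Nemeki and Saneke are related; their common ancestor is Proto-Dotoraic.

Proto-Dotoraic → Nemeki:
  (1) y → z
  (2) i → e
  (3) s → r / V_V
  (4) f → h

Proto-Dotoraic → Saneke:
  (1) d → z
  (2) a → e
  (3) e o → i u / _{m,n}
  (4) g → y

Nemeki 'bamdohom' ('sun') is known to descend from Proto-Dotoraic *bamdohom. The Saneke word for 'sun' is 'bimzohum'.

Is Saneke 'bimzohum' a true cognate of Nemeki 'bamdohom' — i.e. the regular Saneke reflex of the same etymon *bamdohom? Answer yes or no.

Derive the expected Saneke reflex of *bamdohom:
Saneke: *bamdohom > bamzohom > bemzohom > bimzohum  (by unconditioned shift, vowel merger, pre-nasal raising)
Saneke 'bimzohum' matches the regular reflex exactly, so the pair is cognate.

yes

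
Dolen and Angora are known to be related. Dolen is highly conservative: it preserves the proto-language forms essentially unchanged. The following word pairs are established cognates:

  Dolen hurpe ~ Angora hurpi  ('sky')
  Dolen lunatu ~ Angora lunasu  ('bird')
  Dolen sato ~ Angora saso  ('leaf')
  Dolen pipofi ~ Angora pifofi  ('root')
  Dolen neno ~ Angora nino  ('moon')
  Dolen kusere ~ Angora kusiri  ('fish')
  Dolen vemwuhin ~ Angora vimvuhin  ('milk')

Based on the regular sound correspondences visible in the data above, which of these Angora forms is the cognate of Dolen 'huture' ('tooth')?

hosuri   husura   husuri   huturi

lunatu ~ lunasu — Dolen t corresponds to Angora s between vowels (before a back vowel).
hurpe ~ hurpi, kusere ~ kusiri — Dolen e corresponds to Angora i word-finally.
Applying these to Dolen 'huture':
  huture → husure   (t→s between vowels (before a back vowel))
  husure → husuri   (e→i word-finally)
So the Angora cognate is 'husuri'.

husuri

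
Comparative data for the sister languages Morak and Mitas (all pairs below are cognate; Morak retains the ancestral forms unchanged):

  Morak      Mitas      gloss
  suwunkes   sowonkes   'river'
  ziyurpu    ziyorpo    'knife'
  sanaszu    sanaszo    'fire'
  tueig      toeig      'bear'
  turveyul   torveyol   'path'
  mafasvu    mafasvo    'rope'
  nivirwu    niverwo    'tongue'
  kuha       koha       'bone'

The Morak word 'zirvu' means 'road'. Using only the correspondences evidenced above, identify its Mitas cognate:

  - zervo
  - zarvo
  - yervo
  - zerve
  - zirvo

zervo

nivirwu ~ niverwo — Morak i corresponds to Mitas e after a consonant, before r.
ziyurpu ~ ziyorpo, sanaszu ~ sanaszo — Morak u corresponds to Mitas o word-finally.
Applying these to Morak 'zirvu':
  zirvu → zervu   (i→e after a consonant, before r)
  zervu → zervo   (u→o word-finally)
So the Mitas cognate is 'zervo'.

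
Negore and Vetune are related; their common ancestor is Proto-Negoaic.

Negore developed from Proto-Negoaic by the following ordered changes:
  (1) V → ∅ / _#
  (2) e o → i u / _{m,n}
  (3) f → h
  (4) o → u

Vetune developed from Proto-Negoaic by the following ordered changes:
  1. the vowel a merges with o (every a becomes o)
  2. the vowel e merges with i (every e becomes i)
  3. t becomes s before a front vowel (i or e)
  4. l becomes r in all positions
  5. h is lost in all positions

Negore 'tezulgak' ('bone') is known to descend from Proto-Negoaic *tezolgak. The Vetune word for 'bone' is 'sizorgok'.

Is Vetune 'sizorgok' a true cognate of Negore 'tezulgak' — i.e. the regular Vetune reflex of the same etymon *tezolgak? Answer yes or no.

Derive the expected Vetune reflex of *tezolgak:
Vetune: *tezolgak
  tezolgak → tezolgok   [vowel merger]
  tezolgok → tizolgok   [vowel merger]
  tizolgok → sizolgok   [palatalisation]
  sizolgok → sizorgok   [unconditioned shift]
  sizorgok (rule 5 does not apply)
  giving Vetune sizorgok.
Vetune 'sizorgok' matches the regular reflex exactly, so the pair is cognate.

yes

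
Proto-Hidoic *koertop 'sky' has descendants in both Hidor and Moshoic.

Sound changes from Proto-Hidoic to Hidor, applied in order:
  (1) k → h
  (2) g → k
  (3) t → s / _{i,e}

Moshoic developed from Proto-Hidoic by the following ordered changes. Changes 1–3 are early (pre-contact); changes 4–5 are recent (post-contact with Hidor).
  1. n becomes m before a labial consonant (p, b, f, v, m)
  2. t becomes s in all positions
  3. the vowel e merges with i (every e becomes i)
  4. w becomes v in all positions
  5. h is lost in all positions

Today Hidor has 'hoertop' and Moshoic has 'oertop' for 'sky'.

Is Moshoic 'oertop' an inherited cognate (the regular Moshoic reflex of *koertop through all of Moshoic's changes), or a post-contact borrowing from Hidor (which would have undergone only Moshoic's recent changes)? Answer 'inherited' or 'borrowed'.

If inherited, *koertop would pass through all of Moshoic's changes:
Moshoic: *koertop
  koertop (rule 1 does not apply)
  koertop → koersop   [unconditioned shift]
  koersop → koirsop   [vowel merger]
  koirsop (rule 4 does not apply)
  koirsop (rule 5 does not apply)
  giving Moshoic koirsop.
If borrowed from Hidor 'hoertop' after the early changes, it would undergo only the recent ones:
  rule 4 (unconditioned shift): no change (hoertop)
  rule 5 (h-loss): hoertop → oertop
  ⇒ as a loan: oertop
Moshoic 'oertop' matches the loan outcome 'oertop', not the inherited 'koirsop' — it skipped the early Moshoic changes, so it was borrowed from Hidor.

borrowed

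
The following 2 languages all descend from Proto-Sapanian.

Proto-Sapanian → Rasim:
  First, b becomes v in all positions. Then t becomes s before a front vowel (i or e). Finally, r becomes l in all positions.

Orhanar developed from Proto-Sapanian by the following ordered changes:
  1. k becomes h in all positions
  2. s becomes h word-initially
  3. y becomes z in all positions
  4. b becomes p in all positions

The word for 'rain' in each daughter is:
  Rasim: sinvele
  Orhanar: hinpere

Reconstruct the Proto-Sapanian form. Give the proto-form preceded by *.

Position 6: Rasim has l, Orhanar has r. Orhanar preserves r here (none of its changes turn any other segment into r), so the proto-segment is *r.
Position 1: Rasim has s, Orhanar has h. Taking the neighbouring segments as reconstructed: Rasim s could go back to *t or *s; Orhanar h could go back to *k or *s or *h — the one source consistent with every daughter is *s.
Continuing position by position gives *sinbere; check it forward:
Rasim: start from *sinbere.
  rule 1 (unconditioned shift): sinbere → sinvere
  rule 2: no change — sinvere
  rule 3 (unconditioned shift): sinvere → sinvele
  ⇒ Rasim sinvele
Orhanar: start from *sinbere.
  rule 1: no change — sinbere
  rule 2 (debuccalisation): sinbere → hinbere
  rule 3: no change — hinbere
  rule 4 (unconditioned shift): hinbere → hinpere
  ⇒ Orhanar hinpere
No other proto-form is consistent with every reflex, so the reconstruction is *sinbere.

*sinbere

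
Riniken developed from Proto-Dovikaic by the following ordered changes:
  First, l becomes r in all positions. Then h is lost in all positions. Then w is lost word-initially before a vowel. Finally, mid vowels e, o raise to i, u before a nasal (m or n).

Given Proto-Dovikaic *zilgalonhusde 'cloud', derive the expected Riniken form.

Riniken: *zilgalonhusde > zirgaronhusde > zirgaronusde > zirgarunusde  (by unconditioned shift, h-loss, pre-nasal raising)

zirgarunusde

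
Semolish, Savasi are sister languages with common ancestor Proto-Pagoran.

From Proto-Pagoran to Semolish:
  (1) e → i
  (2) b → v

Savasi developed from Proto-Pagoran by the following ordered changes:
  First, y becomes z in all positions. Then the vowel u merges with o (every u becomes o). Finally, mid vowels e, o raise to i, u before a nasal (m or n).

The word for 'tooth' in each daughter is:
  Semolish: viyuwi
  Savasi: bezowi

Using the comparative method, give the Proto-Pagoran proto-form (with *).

Position 1: Semolish has v, Savasi has b. Savasi preserves b here (none of its changes turn any other segment into b), so the proto-segment is *b.
Position 2: Semolish has i, Savasi has e. Savasi preserves e here (none of its changes turn any other segment into e), so the proto-segment is *e.
Position 3: Semolish has y, Savasi has z. Semolish preserves y here (none of its changes turn any other segment into y), so the proto-segment is *y.
Verify the candidate proto-form against each daughter:
Semolish: *beyuwi > biyuwi > viyuwi  (by vowel merger, unconditioned shift)
Savasi: *beyuwi > bezuwi > bezowi  (by unconditioned shift, vowel merger)
*beyuwi is the unique common source.

*beyuwi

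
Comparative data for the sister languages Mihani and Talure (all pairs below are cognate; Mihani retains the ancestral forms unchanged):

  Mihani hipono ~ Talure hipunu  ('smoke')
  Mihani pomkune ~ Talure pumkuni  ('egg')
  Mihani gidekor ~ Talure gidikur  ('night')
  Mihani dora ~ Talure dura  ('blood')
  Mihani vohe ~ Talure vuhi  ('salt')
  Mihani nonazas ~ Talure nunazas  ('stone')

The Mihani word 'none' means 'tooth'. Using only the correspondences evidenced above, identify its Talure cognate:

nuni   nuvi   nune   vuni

nuni

hipono ~ hipunu, nonazas ~ nunazas — Mihani o corresponds to Talure u after a consonant, before a nasal.
pomkune ~ pumkuni, vohe ~ vuhi — Mihani e corresponds to Talure i word-finally.
Applying these to Mihani 'none':
  none → nune   (o→u after a consonant, before a nasal)
  nune → nuni   (e→i word-finally)
So the Talure cognate is 'nuni'.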